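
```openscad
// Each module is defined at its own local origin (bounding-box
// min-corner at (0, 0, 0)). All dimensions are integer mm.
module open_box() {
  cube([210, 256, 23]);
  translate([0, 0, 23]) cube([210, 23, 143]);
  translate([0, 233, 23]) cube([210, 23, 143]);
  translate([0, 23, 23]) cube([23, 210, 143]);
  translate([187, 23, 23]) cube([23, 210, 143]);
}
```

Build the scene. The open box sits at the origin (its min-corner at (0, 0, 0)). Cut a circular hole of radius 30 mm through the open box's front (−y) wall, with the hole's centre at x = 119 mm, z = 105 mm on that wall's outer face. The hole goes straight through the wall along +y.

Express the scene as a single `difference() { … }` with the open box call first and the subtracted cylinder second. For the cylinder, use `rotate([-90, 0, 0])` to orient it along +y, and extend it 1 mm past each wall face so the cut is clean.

difference() {
  open_box();
  translate([119, -1, 105]) rotate([-90, 0, 0]) cylinder(h = 25, r = 30);
}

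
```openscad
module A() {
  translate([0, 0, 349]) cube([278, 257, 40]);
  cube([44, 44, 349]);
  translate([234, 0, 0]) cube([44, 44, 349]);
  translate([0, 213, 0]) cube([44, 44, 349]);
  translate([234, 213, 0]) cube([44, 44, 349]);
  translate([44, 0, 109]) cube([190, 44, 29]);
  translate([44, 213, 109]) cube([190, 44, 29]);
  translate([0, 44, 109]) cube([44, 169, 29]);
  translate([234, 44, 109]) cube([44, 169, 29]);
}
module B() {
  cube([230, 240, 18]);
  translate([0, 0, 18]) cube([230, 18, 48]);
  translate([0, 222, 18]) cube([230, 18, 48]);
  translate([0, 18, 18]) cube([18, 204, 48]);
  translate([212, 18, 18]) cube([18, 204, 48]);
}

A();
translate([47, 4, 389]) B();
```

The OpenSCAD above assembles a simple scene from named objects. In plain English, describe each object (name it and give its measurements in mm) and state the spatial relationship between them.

A is a simple wooden stool: a rectangular seat 278 mm (x) by 257 mm (y), 40 mm thick, top face at z = 389 mm, on four square legs, each 44×44 mm in cross-section. The legs rest on z = 0, each flush with a corner of the seat. Four stretchers, 44 mm wide and 29 mm tall, connect adjacent legs with their undersides at z = 109 mm, each running between the inner faces of the legs it joins and aligned with the legs' outer faces on the other axis.

B is an open storage box with external size 230×240×66 mm and wall thickness 18 mm (the base is also 18 mm thick). The base covers the whole footprint; the four walls stand on the base, with the y-facing walls full-width and the x-facing walls fitting between their inner faces.

The open box is on top of the stool.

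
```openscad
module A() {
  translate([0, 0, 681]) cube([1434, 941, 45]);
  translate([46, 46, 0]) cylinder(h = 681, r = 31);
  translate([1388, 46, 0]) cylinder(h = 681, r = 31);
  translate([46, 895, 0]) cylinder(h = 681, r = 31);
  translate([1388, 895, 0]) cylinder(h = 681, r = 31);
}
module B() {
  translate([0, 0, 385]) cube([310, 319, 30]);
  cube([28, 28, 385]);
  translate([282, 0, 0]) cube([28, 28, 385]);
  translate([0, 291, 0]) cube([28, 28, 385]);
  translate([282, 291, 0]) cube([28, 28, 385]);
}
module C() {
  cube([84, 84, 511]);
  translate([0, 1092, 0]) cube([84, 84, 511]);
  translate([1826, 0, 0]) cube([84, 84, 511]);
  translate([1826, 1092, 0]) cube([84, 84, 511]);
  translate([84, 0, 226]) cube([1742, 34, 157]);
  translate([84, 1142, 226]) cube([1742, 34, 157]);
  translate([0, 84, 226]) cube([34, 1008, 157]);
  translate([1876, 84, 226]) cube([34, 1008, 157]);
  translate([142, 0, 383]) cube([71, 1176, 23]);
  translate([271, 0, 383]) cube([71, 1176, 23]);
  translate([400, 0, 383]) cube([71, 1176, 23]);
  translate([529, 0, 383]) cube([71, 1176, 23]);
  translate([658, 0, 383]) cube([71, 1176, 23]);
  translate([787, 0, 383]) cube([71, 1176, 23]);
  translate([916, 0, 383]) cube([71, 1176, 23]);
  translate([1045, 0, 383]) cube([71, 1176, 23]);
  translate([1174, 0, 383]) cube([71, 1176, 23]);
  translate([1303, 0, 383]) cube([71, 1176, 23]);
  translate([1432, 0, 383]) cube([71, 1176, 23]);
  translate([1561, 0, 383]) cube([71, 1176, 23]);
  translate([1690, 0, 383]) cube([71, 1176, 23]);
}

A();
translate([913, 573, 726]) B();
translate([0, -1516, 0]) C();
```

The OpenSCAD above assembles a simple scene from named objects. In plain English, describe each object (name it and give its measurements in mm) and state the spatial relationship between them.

A is a table with a 1434×941 mm rectangular top, 45 mm thick, top surface at z = 726 mm, supported by four round legs of 62 mm diameter, each leg's bounding box inset 15 mm from the nearest pair of top edges, running from the floor.

B is a simple wooden stool: a rectangular seat 310 mm (x) by 319 mm (y), 30 mm thick, top face at z = 415 mm, on four square legs, each 28×28 mm in cross-section. The legs rest on z = 0, each flush with a corner of the seat.

C is a bed frame 1910 mm long (x) by 1176 mm wide (y). Four 84×84 mm corner posts, 511 mm tall, at the corners of the footprint. Four rails of 34 mm thickness and 157 mm height run between adjacent posts with their undersides at z = 226 mm, their outer faces flush with the outside of the frame (the two x-running rails run between the posts' inner faces; the two y-running rails run between the posts' inner faces). 13 slats, each 71 mm wide (x) and 23 mm thick, lie across the top of the two x-running rails, running the full 1176 mm width of the frame in y; the slats are evenly spaced along x between the inner faces of the end posts with equal gaps (rounded down to the nearest mm) at the −x end and between each pair — any rounding remainder accumulates at the +x end.

The stool is on top of the table. The bed frame is on the floor beside the table on its −y side.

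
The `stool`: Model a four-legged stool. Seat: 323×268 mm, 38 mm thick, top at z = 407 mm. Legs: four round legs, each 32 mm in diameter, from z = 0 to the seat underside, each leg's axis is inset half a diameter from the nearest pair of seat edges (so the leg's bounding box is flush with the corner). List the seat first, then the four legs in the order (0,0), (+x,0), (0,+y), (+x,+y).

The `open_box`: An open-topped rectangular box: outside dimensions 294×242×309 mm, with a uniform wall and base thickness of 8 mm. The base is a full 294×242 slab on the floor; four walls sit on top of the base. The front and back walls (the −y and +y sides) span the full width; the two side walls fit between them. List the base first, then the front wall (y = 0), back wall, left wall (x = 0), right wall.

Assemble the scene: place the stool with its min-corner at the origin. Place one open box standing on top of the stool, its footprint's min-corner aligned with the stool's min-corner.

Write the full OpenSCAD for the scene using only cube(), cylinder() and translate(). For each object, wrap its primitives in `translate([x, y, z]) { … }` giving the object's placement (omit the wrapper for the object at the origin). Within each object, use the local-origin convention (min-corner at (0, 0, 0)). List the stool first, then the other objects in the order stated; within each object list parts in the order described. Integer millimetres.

translate([0, 0, 369]) cube([323, 268, 38]);
translate([16, 16, 0]) cylinder(h = 369, r = 16);
translate([307, 16, 0]) cylinder(h = 369, r = 16);
translate([16, 252, 0]) cylinder(h = 369, r = 16);
translate([307, 252, 0]) cylinder(h = 369, r = 16);
translate([0, 0, 407]) {
  cube([294, 242, 8]);
  translate([0, 0, 8]) cube([294, 8, 301]);
  translate([0, 234, 8]) cube([294, 8, 301]);
  translate([0, 8, 8]) cube([8, 226, 301]);
  translate([286, 8, 8]) cube([8, 226, 301]);
}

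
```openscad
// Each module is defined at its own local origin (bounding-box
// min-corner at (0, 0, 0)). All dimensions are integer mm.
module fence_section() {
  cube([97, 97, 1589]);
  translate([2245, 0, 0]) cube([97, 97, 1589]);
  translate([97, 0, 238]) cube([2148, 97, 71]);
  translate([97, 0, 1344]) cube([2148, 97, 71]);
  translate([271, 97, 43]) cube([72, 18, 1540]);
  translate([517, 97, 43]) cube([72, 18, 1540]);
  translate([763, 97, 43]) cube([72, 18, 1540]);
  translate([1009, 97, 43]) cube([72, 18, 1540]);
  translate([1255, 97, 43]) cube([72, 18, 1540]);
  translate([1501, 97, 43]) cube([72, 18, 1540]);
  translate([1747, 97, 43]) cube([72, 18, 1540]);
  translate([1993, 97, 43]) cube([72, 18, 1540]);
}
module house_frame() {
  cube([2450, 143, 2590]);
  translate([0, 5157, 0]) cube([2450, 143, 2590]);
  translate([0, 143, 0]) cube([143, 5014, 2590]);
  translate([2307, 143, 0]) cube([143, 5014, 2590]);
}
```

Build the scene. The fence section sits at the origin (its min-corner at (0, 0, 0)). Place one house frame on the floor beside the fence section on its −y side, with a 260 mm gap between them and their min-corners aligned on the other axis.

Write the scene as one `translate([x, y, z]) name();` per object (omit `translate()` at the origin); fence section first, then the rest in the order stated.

fence_section();
translate([0, -5560, 0]) house_frame();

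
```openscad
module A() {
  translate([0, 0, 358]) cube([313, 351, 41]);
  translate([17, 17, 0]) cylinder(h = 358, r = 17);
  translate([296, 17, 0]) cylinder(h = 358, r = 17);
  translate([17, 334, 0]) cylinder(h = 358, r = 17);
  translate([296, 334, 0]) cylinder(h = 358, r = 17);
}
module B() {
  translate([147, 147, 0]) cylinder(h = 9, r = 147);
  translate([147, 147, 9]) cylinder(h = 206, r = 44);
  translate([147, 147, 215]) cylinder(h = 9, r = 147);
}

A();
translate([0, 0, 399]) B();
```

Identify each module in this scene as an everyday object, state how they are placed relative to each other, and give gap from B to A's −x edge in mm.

A is a stool. B is a spool. The spool is on top of the stool. The gap from the spool to the stool's −x edge is 0 mm.

The spool's min-x is at 0; the stool's min-x is 0; gap = 0 mm.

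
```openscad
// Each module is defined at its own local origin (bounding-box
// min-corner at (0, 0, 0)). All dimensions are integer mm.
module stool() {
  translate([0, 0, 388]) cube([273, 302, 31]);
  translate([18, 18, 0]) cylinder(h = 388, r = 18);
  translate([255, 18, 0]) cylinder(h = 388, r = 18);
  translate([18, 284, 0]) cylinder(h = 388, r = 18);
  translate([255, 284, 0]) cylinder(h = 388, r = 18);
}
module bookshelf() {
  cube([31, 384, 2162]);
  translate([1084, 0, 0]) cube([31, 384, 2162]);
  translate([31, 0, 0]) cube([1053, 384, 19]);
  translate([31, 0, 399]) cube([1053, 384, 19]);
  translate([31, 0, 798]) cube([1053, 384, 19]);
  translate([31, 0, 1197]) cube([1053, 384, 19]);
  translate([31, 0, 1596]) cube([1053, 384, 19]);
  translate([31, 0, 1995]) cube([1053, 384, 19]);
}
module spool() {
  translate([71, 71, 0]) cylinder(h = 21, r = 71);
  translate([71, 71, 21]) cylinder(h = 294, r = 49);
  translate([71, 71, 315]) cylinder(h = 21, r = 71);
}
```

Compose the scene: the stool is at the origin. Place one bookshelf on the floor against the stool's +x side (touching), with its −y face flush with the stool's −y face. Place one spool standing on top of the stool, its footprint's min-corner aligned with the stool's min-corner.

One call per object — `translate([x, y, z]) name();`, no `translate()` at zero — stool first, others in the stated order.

stool();
translate([273, 0, 0]) bookshelf();
translate([0, 0, 419]) spool();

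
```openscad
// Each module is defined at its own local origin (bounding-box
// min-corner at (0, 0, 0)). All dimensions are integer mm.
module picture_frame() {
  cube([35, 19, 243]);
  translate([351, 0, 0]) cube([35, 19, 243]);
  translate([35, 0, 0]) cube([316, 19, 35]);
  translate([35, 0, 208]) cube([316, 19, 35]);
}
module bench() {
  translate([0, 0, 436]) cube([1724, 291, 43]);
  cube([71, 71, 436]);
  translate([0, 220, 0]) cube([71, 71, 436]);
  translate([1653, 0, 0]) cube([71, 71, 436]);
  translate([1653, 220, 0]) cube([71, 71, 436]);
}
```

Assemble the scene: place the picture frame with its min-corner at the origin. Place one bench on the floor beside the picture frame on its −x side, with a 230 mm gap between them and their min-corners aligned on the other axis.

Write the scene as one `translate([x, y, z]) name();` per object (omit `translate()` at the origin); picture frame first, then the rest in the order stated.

picture_frame();
translate([-1954, 0, 0]) bench();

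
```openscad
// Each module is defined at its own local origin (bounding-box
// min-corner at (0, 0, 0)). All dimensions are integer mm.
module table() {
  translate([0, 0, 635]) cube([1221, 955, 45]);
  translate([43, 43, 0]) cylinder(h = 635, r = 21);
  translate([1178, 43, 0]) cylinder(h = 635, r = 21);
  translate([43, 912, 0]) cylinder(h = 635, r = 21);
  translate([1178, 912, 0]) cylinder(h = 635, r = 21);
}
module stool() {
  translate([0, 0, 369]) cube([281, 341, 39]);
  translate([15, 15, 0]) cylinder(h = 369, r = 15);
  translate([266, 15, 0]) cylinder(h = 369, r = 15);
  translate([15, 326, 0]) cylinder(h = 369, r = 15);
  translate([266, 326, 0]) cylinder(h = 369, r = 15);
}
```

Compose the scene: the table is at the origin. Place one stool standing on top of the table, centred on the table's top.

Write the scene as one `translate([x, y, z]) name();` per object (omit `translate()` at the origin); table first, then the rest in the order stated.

table();
translate([470, 307, 680]) stool();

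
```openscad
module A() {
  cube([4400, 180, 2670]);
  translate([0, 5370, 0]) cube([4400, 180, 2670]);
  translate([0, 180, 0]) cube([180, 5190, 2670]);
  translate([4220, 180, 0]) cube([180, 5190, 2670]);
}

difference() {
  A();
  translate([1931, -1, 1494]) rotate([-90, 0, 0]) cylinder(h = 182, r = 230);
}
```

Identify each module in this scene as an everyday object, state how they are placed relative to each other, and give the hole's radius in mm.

A is a house frame. The house frame has a circular hole through its front wall. The hole's radius is 230 mm.

The subtracted cylinder has r = 230 mm.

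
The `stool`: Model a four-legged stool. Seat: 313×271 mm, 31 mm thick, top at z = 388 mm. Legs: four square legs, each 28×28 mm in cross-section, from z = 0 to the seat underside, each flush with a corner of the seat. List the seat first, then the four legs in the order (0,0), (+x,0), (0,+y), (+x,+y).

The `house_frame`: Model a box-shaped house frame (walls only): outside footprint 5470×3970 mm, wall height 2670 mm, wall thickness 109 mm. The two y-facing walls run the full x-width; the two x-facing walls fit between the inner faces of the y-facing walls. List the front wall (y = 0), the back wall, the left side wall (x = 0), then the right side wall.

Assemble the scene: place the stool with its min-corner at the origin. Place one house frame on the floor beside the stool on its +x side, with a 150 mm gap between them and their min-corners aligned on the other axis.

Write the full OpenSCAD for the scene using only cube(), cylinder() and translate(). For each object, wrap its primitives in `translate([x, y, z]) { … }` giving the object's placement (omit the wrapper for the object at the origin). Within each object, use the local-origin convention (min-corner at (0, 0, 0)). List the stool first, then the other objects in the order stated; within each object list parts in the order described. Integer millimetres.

translate([0, 0, 357]) cube([313, 271, 31]);
cube([28, 28, 357]);
translate([285, 0, 0]) cube([28, 28, 357]);
translate([0, 243, 0]) cube([28, 28, 357]);
translate([285, 243, 0]) cube([28, 28, 357]);
translate([463, 0, 0]) {
  cube([5470, 109, 2670]);
  translate([0, 3861, 0]) cube([5470, 109, 2670]);
  translate([0, 109, 0]) cube([109, 3752, 2670]);
  translate([5361, 109, 0]) cube([109, 3752, 2670]);
}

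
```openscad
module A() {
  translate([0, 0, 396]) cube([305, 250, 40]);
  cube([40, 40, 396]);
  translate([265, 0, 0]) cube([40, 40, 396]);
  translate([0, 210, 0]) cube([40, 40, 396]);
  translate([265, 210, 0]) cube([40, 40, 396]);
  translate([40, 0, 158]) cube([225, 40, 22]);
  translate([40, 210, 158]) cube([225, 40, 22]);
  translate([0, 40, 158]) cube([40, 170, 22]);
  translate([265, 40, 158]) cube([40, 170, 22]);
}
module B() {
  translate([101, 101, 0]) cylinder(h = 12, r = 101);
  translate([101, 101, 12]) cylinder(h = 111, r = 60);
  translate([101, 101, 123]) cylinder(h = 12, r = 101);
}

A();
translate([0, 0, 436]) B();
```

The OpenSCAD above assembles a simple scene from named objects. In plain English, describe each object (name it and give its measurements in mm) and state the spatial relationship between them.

A is a four-legged stool. The seat is a 305×250×40 mm slab whose top surface is at z = 436 mm; four square legs, each 40×40 mm in cross-section, run from the floor (z = 0) to the underside of the seat, each flush with a corner of the seat. Four stretchers, 40 mm wide and 22 mm tall, connect adjacent legs with their undersides at z = 158 mm, each running between the inner faces of the legs it joins and aligned with the legs' outer faces on the other axis.

B is a spool: two coaxial disc flanges of radius 101 mm and thickness 12 mm, joined by a core cylinder of radius 60 mm and height 111 mm. The lower flange rests on z = 0 and the three cylinders share a vertical axis.

The spool is on top of the stool.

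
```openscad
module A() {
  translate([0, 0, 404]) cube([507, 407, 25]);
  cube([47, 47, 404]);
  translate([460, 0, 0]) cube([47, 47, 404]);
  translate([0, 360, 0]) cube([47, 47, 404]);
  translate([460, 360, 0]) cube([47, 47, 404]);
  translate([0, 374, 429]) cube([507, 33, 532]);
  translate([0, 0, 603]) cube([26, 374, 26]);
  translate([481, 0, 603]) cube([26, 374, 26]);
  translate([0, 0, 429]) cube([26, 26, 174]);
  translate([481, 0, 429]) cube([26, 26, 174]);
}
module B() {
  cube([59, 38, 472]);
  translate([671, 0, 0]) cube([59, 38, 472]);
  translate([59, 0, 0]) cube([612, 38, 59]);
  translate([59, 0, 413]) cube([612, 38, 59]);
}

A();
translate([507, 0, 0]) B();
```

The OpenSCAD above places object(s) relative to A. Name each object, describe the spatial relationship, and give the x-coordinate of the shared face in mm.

The chair's +x face and the picture frame's −x face are both at x = 507 mm.

A is a chair. B is a picture frame. The picture frame is against the chair's +x side, with their −y faces flush. The x-coordinate of the shared face is 507 mm.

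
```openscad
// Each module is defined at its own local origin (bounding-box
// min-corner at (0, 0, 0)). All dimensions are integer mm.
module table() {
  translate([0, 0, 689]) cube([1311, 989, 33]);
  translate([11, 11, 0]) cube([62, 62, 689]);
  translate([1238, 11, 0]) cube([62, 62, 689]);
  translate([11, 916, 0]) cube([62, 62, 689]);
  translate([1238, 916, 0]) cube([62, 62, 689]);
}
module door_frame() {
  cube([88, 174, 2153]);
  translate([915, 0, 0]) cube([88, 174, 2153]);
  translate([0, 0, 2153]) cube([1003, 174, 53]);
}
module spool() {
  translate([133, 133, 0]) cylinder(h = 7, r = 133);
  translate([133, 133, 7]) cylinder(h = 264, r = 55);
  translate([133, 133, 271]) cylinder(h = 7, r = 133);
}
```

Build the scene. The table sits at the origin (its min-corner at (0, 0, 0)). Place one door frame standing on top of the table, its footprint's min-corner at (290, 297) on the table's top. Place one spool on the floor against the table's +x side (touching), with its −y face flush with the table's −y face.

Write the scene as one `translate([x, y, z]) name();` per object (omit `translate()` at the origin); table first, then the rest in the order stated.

table();
translate([290, 297, 722]) door_frame();
translate([1311, 0, 0]) spool();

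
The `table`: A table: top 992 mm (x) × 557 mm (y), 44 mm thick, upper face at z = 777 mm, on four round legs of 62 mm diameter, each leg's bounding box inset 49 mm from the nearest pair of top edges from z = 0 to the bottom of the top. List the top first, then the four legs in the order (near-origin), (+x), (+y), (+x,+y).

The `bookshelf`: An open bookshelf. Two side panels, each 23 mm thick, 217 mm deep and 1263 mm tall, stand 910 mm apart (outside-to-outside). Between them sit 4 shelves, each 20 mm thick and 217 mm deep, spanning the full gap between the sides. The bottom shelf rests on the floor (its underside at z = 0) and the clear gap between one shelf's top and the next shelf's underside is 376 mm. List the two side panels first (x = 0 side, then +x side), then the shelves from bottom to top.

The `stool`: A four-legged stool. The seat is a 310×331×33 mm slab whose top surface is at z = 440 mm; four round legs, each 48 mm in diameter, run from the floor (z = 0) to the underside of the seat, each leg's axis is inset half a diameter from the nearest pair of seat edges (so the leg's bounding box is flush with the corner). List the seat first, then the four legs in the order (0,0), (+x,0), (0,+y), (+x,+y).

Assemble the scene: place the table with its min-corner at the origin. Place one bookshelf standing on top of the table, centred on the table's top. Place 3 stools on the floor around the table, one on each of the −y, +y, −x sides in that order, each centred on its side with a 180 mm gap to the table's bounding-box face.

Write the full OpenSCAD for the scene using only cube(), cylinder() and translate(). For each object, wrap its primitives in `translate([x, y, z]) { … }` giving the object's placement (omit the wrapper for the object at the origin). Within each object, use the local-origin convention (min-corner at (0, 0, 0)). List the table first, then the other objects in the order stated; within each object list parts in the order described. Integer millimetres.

translate([0, 0, 733]) cube([992, 557, 44]);
translate([80, 80, 0]) cylinder(h = 733, r = 31);
translate([912, 80, 0]) cylinder(h = 733, r = 31);
translate([80, 477, 0]) cylinder(h = 733, r = 31);
translate([912, 477, 0]) cylinder(h = 733, r = 31);
translate([41, 170, 777]) {
  cube([23, 217, 1263]);
  translate([887, 0, 0]) cube([23, 217, 1263]);
  translate([23, 0, 0]) cube([864, 217, 20]);
  translate([23, 0, 396]) cube([864, 217, 20]);
  translate([23, 0, 792]) cube([864, 217, 20]);
  translate([23, 0, 1188]) cube([864, 217, 20]);
}
translate([341, -511, 0]) {
  translate([0, 0, 407]) cube([310, 331, 33]);
  translate([24, 24, 0]) cylinder(h = 407, r = 24);
  translate([286, 24, 0]) cylinder(h = 407, r = 24);
  translate([24, 307, 0]) cylinder(h = 407, r = 24);
  translate([286, 307, 0]) cylinder(h = 407, r = 24);
}
translate([341, 737, 0]) {
  translate([0, 0, 407]) cube([310, 331, 33]);
  translate([24, 24, 0]) cylinder(h = 407, r = 24);
  translate([286, 24, 0]) cylinder(h = 407, r = 24);
  translate([24, 307, 0]) cylinder(h = 407, r = 24);
  translate([286, 307, 0]) cylinder(h = 407, r = 24);
}
translate([-490, 113, 0]) {
  translate([0, 0, 407]) cube([310, 331, 33]);
  translate([24, 24, 0]) cylinder(h = 407, r = 24);
  translate([286, 24, 0]) cylinder(h = 407, r = 24);
  translate([24, 307, 0]) cylinder(h = 407, r = 24);
  translate([286, 307, 0]) cylinder(h = 407, r = 24);
}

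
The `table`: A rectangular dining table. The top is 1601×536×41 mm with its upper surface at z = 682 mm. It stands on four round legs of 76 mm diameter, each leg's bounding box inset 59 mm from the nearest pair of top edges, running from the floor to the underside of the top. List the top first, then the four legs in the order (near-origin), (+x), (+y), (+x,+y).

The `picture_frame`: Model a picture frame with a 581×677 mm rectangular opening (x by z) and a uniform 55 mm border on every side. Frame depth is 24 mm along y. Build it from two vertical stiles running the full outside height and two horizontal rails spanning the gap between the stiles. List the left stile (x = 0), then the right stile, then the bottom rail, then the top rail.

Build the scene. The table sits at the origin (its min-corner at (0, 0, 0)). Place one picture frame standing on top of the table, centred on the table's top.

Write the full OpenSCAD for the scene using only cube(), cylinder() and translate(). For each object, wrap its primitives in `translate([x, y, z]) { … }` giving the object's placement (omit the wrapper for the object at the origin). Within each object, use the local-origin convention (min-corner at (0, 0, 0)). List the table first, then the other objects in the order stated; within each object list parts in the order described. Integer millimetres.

translate([0, 0, 641]) cube([1601, 536, 41]);
translate([97, 97, 0]) cylinder(h = 641, r = 38);
translate([1504, 97, 0]) cylinder(h = 641, r = 38);
translate([97, 439, 0]) cylinder(h = 641, r = 38);
translate([1504, 439, 0]) cylinder(h = 641, r = 38);
translate([455, 256, 682]) {
  cube([55, 24, 787]);
  translate([636, 0, 0]) cube([55, 24, 787]);
  translate([55, 0, 0]) cube([581, 24, 55]);
  translate([55, 0, 732]) cube([581, 24, 55]);
}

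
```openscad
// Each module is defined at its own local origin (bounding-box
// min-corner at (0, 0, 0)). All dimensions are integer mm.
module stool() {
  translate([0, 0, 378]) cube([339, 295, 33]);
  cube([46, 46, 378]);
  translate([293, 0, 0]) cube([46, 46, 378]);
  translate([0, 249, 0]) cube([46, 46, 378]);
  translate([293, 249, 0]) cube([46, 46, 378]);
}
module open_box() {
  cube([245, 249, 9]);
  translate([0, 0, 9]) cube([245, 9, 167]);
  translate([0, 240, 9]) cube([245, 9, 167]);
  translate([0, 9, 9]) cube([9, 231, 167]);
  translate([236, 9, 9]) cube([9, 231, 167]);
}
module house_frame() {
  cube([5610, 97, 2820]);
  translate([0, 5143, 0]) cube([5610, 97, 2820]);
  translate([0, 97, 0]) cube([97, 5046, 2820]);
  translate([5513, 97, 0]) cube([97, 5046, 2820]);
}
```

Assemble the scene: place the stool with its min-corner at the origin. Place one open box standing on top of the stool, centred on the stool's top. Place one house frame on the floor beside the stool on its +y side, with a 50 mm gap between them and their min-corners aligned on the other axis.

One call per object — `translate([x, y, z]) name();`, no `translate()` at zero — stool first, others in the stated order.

stool();
translate([47, 23, 411]) open_box();
translate([0, 345, 0]) house_frame();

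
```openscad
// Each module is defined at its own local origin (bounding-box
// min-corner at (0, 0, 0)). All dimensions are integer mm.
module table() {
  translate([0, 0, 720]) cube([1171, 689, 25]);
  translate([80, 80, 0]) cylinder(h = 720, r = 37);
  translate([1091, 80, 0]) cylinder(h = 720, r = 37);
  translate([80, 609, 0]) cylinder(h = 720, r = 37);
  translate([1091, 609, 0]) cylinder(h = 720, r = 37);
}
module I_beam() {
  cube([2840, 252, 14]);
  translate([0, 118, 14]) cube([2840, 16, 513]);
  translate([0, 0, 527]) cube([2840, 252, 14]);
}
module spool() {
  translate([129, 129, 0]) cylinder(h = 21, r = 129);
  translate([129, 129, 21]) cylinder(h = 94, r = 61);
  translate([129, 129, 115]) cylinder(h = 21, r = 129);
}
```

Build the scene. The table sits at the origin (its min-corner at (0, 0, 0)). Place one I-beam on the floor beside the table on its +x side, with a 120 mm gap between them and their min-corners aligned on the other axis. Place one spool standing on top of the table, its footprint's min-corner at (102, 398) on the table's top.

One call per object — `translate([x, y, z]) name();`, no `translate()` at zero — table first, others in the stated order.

table();
translate([1291, 0, 0]) I_beam();
translate([102, 398, 745]) spool();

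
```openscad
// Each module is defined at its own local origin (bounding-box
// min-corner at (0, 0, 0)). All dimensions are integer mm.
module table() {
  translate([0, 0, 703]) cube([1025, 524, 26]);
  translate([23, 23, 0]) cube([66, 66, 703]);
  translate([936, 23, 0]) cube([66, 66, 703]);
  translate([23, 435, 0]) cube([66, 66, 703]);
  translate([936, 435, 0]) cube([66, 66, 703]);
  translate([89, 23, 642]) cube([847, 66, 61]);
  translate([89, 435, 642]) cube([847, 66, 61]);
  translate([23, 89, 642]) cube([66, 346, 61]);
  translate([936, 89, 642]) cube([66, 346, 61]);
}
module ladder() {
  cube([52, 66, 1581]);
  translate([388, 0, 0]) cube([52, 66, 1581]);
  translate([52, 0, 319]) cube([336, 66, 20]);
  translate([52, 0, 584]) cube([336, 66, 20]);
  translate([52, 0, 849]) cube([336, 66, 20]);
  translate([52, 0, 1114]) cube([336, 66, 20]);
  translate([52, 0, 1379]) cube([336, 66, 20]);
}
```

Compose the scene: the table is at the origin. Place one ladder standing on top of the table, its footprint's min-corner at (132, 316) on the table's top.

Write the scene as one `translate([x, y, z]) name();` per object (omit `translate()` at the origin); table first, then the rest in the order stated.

table();
translate([132, 316, 729]) ladder();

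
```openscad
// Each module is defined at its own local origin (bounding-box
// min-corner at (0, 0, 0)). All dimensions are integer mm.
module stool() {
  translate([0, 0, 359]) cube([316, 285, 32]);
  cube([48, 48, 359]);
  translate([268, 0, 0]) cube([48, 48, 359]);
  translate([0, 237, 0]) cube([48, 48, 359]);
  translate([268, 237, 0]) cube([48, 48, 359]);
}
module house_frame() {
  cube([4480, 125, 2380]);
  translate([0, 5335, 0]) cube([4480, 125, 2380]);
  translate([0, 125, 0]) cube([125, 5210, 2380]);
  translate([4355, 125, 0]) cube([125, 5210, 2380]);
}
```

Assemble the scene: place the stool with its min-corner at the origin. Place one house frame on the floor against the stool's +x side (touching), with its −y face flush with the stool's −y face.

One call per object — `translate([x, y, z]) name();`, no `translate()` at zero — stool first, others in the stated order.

stool();
translate([316, 0, 0]) house_frame();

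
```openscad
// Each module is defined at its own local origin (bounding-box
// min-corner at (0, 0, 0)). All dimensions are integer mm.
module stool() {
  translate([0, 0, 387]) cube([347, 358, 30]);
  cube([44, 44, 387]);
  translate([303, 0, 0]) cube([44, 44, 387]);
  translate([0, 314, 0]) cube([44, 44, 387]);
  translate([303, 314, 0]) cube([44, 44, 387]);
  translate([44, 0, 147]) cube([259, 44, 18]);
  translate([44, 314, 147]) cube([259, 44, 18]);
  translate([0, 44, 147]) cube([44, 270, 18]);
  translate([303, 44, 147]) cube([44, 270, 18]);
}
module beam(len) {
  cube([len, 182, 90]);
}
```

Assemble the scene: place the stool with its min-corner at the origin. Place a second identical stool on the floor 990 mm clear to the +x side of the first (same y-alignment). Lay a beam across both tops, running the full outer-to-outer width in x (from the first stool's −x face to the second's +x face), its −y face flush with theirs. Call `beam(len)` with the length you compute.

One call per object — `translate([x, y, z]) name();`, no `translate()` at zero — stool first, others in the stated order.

stool();
translate([1337, 0, 0]) stool();
translate([0, 0, 417]) beam(1684);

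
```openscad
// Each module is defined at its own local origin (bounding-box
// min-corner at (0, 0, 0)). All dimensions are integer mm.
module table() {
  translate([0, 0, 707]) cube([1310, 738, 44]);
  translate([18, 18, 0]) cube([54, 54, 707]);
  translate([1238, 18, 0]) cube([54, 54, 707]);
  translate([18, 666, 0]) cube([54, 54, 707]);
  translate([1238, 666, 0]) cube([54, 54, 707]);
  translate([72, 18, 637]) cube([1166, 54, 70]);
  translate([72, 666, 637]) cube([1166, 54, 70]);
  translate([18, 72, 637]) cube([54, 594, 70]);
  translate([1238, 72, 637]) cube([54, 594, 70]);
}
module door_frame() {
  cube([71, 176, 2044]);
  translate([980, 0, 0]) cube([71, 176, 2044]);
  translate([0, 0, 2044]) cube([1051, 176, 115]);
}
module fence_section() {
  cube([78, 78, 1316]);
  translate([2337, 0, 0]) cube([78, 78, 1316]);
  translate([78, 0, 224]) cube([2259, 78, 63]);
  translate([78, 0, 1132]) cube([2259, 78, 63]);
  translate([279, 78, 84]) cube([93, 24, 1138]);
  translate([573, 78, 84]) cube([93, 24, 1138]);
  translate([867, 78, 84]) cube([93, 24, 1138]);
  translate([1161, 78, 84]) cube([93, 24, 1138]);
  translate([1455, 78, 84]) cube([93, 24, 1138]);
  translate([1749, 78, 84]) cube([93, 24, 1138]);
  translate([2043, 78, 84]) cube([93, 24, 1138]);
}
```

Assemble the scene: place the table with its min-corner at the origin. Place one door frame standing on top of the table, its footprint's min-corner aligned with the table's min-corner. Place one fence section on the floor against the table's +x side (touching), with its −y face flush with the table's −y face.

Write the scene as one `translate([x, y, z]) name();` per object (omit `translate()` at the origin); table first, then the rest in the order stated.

table();
translate([0, 0, 751]) door_frame();
translate([1310, 0, 0]) fence_section();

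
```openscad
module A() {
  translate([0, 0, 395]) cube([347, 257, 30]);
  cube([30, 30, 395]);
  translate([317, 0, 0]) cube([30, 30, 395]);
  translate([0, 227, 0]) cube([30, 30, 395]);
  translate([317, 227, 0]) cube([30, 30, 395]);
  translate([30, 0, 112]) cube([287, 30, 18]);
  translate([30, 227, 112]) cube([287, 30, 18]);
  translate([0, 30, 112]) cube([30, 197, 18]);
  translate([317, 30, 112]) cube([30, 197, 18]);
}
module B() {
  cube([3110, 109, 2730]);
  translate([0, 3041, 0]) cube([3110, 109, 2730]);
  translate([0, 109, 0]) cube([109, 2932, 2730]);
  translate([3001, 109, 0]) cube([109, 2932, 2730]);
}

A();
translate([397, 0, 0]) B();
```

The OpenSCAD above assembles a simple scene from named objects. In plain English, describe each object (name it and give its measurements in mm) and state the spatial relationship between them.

A is a four-legged stool. The seat is 347×257 mm, 30 mm thick, top at z = 425 mm. It stands on four square legs, each 30×30 mm in cross-section, from z = 0 to the seat underside, each flush with a corner of the seat. Four stretchers, 30 mm wide and 18 mm tall, connect adjacent legs with their undersides at z = 112 mm, each running between the inner faces of the legs it joins and aligned with the legs' outer faces on the other axis.

B is a box-shaped house frame (walls only): outside footprint 3110×3150 mm, wall height 2730 mm, wall thickness 109 mm. The two y-facing walls run the full x-width; the two x-facing walls fit between the inner faces of the y-facing walls.

The house frame is on the floor beside the stool on its +x side.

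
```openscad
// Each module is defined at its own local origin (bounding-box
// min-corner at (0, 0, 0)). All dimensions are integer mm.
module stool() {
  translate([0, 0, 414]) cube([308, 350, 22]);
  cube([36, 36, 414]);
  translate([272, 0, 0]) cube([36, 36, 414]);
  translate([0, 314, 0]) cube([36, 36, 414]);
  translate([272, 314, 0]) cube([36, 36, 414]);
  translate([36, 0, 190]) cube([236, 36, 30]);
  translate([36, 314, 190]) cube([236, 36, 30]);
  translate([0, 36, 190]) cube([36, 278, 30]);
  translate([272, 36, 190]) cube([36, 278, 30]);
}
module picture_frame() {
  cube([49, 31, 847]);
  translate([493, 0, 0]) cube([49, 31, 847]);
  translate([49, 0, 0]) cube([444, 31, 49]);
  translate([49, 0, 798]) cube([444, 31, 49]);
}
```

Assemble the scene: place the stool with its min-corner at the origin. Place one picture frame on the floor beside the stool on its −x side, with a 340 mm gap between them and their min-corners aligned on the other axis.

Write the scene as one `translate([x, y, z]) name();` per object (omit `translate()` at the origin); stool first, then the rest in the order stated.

stool();
translate([-882, 0, 0]) picture_frame();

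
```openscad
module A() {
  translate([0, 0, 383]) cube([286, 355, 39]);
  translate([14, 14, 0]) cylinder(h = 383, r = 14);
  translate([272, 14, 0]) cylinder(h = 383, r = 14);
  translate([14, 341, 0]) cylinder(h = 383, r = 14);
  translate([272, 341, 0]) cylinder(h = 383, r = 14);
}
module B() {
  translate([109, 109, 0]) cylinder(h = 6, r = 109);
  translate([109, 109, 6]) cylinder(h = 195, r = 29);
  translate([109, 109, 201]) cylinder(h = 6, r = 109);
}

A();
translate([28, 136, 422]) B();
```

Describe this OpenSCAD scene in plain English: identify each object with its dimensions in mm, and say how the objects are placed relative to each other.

A is a four-legged stool. The seat is a 286×355×39 mm slab whose top surface is at z = 422 mm; four round legs, each 28 mm in diameter, run from the floor (z = 0) to the underside of the seat, each leg's axis is inset half a diameter from the nearest pair of seat edges (so the leg's bounding box is flush with the corner).

B is a spool: two coaxial disc flanges of radius 109 mm and thickness 6 mm, joined by a core cylinder of radius 29 mm and height 195 mm. The lower flange rests on z = 0 and the three cylinders share a vertical axis.

The spool is on top of the stool.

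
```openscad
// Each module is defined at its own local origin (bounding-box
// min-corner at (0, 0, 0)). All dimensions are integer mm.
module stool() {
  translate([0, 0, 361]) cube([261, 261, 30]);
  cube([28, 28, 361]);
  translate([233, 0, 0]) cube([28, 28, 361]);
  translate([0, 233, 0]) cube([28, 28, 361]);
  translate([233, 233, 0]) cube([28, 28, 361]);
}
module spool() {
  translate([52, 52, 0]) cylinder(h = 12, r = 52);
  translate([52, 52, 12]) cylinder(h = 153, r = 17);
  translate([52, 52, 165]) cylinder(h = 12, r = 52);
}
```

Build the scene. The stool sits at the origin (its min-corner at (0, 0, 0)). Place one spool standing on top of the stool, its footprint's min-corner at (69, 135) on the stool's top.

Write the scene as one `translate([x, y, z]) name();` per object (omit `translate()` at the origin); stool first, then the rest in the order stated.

stool();
translate([69, 135, 391]) spool();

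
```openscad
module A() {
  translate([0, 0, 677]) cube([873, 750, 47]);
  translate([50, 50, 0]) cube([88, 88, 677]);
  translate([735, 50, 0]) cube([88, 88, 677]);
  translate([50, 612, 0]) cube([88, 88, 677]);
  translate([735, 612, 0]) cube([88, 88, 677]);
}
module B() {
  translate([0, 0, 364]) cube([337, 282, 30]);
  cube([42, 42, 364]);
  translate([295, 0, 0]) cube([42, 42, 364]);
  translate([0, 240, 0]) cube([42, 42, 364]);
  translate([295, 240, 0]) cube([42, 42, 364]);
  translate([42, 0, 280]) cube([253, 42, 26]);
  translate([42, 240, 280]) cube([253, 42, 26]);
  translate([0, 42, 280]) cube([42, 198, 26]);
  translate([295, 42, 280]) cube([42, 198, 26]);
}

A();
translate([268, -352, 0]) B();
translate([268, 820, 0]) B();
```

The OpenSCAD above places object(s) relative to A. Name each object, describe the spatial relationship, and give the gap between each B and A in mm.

Each stool's nearest face is 70 mm from the table's bounding box.

A is a table. B is a stool. Two stools sit around the table at the −y, +y sides. The gap between each stool and the table is 70 mm.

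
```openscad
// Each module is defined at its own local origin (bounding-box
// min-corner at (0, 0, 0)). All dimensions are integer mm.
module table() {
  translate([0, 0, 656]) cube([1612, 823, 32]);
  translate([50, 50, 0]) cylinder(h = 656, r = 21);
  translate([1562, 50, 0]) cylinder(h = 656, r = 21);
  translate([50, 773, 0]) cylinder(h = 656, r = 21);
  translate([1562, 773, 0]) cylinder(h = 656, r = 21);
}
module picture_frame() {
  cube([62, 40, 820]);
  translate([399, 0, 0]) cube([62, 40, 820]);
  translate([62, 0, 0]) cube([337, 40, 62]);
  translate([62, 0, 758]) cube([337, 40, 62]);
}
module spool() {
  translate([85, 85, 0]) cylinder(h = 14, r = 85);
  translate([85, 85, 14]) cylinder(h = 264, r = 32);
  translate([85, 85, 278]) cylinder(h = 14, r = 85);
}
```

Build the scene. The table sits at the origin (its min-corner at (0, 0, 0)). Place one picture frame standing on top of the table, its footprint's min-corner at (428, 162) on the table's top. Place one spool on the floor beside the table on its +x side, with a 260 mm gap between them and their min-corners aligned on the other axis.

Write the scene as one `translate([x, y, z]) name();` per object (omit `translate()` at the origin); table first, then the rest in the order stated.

table();
translate([428, 162, 688]) picture_frame();
translate([1872, 0, 0]) spool();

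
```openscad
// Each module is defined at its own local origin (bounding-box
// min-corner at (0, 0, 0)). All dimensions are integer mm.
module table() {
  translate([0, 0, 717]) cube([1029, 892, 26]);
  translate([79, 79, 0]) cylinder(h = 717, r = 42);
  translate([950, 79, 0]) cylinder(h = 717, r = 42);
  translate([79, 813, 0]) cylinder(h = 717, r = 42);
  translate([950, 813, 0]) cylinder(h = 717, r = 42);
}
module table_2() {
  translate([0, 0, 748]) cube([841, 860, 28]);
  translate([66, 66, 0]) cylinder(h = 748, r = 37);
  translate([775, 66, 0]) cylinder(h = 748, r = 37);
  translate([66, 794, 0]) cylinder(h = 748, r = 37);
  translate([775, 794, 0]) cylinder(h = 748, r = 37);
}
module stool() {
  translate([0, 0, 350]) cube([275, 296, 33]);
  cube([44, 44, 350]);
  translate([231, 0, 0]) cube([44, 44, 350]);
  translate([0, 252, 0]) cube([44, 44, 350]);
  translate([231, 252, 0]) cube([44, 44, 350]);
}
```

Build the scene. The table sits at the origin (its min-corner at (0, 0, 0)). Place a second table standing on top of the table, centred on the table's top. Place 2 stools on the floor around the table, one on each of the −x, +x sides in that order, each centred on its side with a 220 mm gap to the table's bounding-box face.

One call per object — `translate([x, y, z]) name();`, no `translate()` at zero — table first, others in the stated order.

table();
translate([94, 16, 743]) table_2();
translate([-495, 298, 0]) stool();
translate([1249, 298, 0]) stool();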